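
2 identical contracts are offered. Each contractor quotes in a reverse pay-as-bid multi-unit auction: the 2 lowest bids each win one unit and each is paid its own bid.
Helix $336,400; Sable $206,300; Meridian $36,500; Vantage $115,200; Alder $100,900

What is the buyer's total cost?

Total cost: $137,400

Ordering the bids: 36,500 (Meridian), 100,900 (Alder), 115,200 (Vantage), 206,300 (Sable), …
The 2 lowest are Meridian, Alder.
Total cost = 36,500 + 100,900 = $137,400.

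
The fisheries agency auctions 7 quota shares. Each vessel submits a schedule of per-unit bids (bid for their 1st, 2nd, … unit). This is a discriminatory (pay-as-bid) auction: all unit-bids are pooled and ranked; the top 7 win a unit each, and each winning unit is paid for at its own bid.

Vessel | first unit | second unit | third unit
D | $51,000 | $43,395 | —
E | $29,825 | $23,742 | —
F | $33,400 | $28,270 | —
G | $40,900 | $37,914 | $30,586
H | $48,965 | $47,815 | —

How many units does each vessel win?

D 2, F 1, G 2, H 2

Pooled unit-bids ranked (top 7): 51,000 (D-1), 48,965 (H-1), 47,815 (H-2), 43,395 (D-2), 40,900 (G-1), 37,914 (G-2), 33,400 (F-1)
Next rejected bid: $30,586 (not a price — pay-as-bid).
Allocation: D 2, F 1, G 2, H 2.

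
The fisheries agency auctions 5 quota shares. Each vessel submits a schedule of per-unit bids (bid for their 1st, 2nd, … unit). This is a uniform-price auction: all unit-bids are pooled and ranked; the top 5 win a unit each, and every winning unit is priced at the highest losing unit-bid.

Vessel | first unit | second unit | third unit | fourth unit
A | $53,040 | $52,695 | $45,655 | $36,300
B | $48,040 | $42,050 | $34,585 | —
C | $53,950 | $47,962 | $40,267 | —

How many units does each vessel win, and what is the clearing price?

All unit-bids, highest first — top 5: 53,950 (C-1), 53,040 (A-1), 52,695 (A-2), 48,040 (B-1), 47,962 (C-2)
Highest rejected unit-bid = $45,655.
Allocation: A 2, B 1, C 2.

A 2, B 1, C 2; clearing price $45,655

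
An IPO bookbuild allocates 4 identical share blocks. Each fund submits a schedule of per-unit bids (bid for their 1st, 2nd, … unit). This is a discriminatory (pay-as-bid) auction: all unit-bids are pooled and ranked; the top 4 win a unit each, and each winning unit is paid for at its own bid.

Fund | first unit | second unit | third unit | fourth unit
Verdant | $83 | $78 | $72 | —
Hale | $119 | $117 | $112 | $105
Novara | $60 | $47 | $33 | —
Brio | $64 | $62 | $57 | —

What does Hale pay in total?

Merging the schedules and taking the best 4: 119 (Hale-1), 117 (Hale-2), 112 (Hale-3), 105 (Hale-4)
Next rejected bid: $83 (not a price — pay-as-bid).
Hale's winning unit-bids: 119 + 117 + 112 + 105 = $453.

Hale pays $453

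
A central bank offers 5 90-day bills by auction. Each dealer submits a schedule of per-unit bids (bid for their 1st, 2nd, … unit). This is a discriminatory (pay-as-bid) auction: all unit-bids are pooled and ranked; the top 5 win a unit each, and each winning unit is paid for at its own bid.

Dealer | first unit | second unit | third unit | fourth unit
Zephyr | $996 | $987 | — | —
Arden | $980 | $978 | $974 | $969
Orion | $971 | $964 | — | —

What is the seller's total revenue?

Total revenue: $4,915

Pooled unit-bids ranked (top 5): 996 (Zephyr-1), 987 (Zephyr-2), 980 (Arden-1), 978 (Arden-2), 974 (Arden-3)
Next rejected bid: $971 (not a price — pay-as-bid).
Each winning unit pays its own bid.
Revenue = 996 + 987 + 980 + 978 + 974 = $4,915.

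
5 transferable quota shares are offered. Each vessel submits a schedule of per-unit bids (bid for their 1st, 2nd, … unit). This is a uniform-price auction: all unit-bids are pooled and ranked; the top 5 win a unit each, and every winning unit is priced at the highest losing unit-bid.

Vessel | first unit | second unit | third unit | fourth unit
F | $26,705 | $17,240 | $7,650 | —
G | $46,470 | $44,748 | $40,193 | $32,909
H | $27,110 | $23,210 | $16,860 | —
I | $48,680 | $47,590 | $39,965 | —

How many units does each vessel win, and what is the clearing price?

G 3, I 2; clearing price $39,965

All unit-bids, highest first — top 5: 48,680 (I-1), 47,590 (I-2), 46,470 (G-1), 44,748 (G-2), 40,193 (G-3)
The (k+1)-th unit-bid is $39,965.
Allocation: G 3, I 2.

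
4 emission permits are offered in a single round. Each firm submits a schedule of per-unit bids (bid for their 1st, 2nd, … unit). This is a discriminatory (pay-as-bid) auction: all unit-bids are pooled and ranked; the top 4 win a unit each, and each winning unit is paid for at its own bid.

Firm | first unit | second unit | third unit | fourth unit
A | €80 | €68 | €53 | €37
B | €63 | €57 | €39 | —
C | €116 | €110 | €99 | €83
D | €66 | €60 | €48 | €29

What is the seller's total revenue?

Pooled unit-bids ranked (top 4): 116 (C-1), 110 (C-2), 99 (C-3), 83 (C-4)
Next rejected bid: €80 (not a price — pay-as-bid).
Each winning unit pays its own bid.
Revenue = 116 + 110 + 99 + 83 = €408.

Total revenue: €408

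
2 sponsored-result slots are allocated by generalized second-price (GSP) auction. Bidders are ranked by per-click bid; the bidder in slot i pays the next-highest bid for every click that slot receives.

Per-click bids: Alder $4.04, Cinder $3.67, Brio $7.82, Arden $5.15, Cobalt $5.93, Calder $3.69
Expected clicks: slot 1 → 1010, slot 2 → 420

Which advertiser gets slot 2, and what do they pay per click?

Cobalt; $5.15 per click

Per-click bids in order: $7.82 (Brio) > $5.93 (Cobalt) > $5.15 (Arden) > …
Slot 2 goes to the second-ranked bidder, Cobalt, who pays the next bid down: $5.15/click.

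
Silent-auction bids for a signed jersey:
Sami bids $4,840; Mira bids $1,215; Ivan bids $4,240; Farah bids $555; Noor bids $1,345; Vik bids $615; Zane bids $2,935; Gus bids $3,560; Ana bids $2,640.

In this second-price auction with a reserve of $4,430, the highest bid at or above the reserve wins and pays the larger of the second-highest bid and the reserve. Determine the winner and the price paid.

Second-price auction with a reserve of $4,430: the highest bid at or above the reserve wins and pays the larger of the second-highest bid and the reserve.
Bids ranked: 4,840 (Sami) > 4,240 (Ivan) > 3,560 (Gus) > 2,935 (Zane) > 2,640 (Ana) > 1,345 (Noor) > …
Highest eligible bid: Sami at $4,840.
max(second-highest $4,240, reserve $4,430) = $4,430.

Sami pays $4,430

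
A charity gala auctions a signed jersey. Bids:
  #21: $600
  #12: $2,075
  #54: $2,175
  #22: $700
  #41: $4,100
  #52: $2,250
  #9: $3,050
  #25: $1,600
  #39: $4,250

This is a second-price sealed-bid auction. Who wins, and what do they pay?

Sorting bids: 4,250 (#39) > 4,100 (#41) > 3,050 (#9) > 2,250 (#52) > 2,175 (#54) > 2,075 (#12) > …
#39 is highest; pays the second-highest bid, $4,100.

#39 pays $4,100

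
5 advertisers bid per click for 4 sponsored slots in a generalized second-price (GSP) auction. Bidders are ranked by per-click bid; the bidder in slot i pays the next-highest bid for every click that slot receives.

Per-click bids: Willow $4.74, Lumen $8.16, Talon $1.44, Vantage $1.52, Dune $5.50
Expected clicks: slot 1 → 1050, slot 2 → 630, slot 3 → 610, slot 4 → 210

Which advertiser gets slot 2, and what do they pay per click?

Sorting advertisers: $8.16 (Lumen) > $5.50 (Dune) > $4.74 (Willow) > $1.52 (Vantage) > $1.44 (Talon)
Slot 2 goes to the second-ranked bidder, Dune, who pays the next bid down: $4.74/click.

Dune; $4.74 per click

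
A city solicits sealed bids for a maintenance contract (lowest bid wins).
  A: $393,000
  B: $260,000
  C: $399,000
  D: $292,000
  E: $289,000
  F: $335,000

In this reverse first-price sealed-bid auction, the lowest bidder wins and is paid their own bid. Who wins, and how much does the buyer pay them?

B is paid $260,000

Sorting bids: 260,000 (B) < 289,000 (E) < 292,000 (D) < 335,000 (F) < 393,000 (A) < 399,000 (C)
First-price: B is paid what they bid, $260,000.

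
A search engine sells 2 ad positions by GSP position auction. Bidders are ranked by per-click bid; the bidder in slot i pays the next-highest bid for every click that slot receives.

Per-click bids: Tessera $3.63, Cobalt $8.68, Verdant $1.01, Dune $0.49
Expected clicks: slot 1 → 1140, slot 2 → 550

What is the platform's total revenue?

Sorting advertisers: $8.68 (Cobalt) > $3.63 (Tessera) > $1.01 (Verdant) > …
Slot 1: Cobalt pays $3.63 × 1140 = $4138.20
Slot 2: Tessera pays $1.01 × 550 = $555.50
Total = $4693.70

Total revenue: $4693.70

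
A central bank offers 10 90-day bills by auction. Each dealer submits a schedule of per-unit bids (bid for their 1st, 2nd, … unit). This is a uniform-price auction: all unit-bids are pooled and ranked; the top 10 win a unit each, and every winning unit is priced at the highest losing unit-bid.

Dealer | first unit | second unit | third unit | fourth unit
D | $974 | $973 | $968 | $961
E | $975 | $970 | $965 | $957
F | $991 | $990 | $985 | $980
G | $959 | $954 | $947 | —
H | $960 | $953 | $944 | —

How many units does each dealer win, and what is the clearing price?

All unit-bids, highest first — top 10: 991 (F-1), 990 (F-2), 985 (F-3), 980 (F-4), 975 (E-1), 974 (D-1), 973 (D-2), 970 (E-2), 968 (D-3), 965 (E-3)
Highest rejected unit-bid = $961.
Allocation: D 3, E 3, F 4.

D 3, E 3, F 4; clearing price $961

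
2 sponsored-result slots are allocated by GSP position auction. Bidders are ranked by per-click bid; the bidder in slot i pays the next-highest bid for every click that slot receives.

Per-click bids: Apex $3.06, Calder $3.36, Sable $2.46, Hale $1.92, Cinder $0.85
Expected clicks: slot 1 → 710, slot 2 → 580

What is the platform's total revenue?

Total revenue: $3599.40

Sorting advertisers: $3.36 (Calder) > $3.06 (Apex) > $2.46 (Sable) > …
Slot 1: Calder pays $3.06 × 710 = $2172.60
Slot 2: Apex pays $2.46 × 580 = $1426.80
Total = $3599.40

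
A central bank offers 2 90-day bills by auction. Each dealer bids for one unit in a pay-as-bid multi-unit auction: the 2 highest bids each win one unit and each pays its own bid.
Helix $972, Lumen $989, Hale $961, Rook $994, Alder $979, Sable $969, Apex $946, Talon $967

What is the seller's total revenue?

Total revenue: $1,983

Bids ranked high→low: 994 (Rook), 989 (Lumen), 979 (Alder), 972 (Helix), …
Winners (2 units): Rook, Lumen.
Total revenue = 994 + 989 = $1,983.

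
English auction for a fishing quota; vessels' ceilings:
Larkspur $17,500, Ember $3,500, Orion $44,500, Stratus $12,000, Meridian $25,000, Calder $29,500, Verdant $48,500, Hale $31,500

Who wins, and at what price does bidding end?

Limits ranked: 48,500 (Verdant) > 44,500 (Orion) > 31,500 (Hale) > 29,500 (Calder) > 25,000 (Meridian) > 17,500 (Larkspur) > …
Once the price passes $44,500, only Verdant is left; the hammer falls at Orion's limit of $44,500.

Verdant wins at $44,500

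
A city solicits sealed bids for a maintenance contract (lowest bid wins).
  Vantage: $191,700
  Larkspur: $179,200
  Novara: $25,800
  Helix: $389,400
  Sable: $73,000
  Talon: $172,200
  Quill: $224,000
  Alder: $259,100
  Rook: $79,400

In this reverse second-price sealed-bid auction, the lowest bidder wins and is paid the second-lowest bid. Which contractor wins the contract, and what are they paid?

Novara is paid $73,000

Reverse second-price sealed-bid auction: the lowest bidder wins and is paid the second-lowest bid.
Bids ranked: 25,800 (Novara) < 73,000 (Sable) < 79,400 (Rook) < 172,200 (Talon) < 179,200 (Larkspur) < 191,700 (Vantage) < …
Novara wins with the lowest bid; price is set by the runner-up at $73,000.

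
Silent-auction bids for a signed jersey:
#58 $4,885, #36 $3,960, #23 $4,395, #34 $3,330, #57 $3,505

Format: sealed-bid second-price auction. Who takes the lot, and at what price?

Bids ranked: 4,885 (#58) > 4,395 (#23) > 3,960 (#36) > 3,505 (#57) > 3,330 (#34)
Second-price: #58 pays #23's bid of $4,395.

#58 pays $4,395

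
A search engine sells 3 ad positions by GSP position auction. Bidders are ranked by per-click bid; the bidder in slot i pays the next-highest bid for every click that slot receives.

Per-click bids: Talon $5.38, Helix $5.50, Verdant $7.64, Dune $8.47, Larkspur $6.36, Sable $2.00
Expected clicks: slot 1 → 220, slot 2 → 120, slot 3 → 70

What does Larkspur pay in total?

Sorting advertisers: $8.47 (Dune) > $7.64 (Verdant) > $6.36 (Larkspur) > $5.50 (Helix) > …
Larkspur holds slot 3 → pays next bid $5.50 × 70 clicks = $385.00.

Larkspur pays $385.00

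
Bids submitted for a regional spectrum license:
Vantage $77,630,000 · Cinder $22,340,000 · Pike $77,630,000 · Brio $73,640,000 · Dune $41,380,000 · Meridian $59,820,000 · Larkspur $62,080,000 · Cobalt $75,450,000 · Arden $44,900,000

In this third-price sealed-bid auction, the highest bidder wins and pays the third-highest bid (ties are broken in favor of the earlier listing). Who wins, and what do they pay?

Bids in order: 77,630,000 (Vantage) > 77,630,000 (Pike) > 75,450,000 (Cobalt) > 73,640,000 (Brio) > 62,080,000 (Larkspur) > 59,820,000 (Meridian) > …
Tie at $77,630,000 → Vantage wins by tie-break.
Vantage wins; payment is bid #3 in the ranking = $75,450,000.

Vantage pays $75,450,000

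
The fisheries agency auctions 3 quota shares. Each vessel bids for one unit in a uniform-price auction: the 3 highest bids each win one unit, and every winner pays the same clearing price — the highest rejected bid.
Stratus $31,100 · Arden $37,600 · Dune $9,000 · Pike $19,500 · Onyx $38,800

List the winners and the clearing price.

Onyx, Arden, Stratus; each pays $19,500

Sorting: 38,800 (Onyx), 37,600 (Arden), 31,100 (Stratus), 19,500 (Pike), 9,000 (Dune)
Top 3: Onyx, Arden, Stratus.
Highest unsuccessful bid: $19,500 → clearing price.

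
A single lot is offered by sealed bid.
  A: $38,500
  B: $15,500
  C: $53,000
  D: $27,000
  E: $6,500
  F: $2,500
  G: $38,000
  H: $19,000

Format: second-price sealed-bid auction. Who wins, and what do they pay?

C pays $38,500

Sorting bids: 53,000 (C) > 38,500 (A) > 38,000 (G) > 27,000 (D) > 19,000 (H) > 15,500 (B) > …
C wins with the highest bid; price is set by the runner-up at $38,500.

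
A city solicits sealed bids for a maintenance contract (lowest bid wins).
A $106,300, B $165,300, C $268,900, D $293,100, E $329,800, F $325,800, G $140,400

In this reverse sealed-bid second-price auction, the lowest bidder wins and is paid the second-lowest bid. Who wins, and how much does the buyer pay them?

Rule: the lowest bidder wins and is paid the second-lowest bid.
Bids in order: 106,300 (A) < 140,400 (G) < 165,300 (B) < 268,900 (C) < 293,100 (D) < 325,800 (F) < …
Second-price: A is paid G's bid of $140,400.

A is paid $140,400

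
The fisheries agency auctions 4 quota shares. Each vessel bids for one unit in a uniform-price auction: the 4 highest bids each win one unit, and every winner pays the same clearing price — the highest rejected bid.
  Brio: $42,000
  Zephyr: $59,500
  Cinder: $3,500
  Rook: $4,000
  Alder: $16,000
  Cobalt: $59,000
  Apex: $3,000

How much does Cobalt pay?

Cobalt pays $4,000

Bids ranked high→low: 59,500 (Zephyr), 59,000 (Cobalt), 42,000 (Brio), 16,000 (Alder), 4,000 (Rook), 3,500 (Cinder), …
Top 4: Zephyr, Cobalt, Brio, Alder.
First losing bid is Rook's $4,000, which sets the uniform price.
Cobalt wins → pays $4,000.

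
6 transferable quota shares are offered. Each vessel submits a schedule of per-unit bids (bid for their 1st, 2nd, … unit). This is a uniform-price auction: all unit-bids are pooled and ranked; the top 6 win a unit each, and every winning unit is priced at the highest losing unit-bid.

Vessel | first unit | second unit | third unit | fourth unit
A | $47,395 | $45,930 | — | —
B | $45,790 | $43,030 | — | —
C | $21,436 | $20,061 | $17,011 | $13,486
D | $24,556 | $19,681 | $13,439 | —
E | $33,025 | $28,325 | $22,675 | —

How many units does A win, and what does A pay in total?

All unit-bids, highest first — top 6: 47,395 (A-1), 45,930 (A-2), 45,790 (B-1), 43,030 (B-2), 33,025 (E-1), 28,325 (E-2)
First bid not allocated: $24,556.
A wins 2 unit(s) at $24,556 each.

A: 2 units, pays $49,112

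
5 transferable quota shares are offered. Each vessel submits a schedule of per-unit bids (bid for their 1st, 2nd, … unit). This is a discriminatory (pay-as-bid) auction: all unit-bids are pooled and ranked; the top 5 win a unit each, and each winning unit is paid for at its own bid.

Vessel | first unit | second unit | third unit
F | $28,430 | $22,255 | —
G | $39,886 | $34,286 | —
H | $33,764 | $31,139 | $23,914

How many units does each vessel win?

F 1, G 2, H 2

Merging the schedules and taking the best 5: 39,886 (G-1), 34,286 (G-2), 33,764 (H-1), 31,139 (H-2), 28,430 (F-1)
Next rejected bid: $23,914 (not a price — pay-as-bid).
Allocation: F 1, G 2, H 2.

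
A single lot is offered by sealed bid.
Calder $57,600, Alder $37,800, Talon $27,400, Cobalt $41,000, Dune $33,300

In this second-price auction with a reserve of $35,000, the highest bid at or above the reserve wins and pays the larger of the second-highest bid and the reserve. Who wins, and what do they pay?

Second-price auction with a reserve of $35,000: the highest bid at or above the reserve wins and pays the larger of the second-highest bid and the reserve.
Bids ranked: 57,600 (Calder) > 41,000 (Cobalt) > 37,800 (Alder) > 33,300 (Dune) > 27,400 (Talon)
Highest eligible bid: Calder at $57,600.
max(second-highest $41,000, reserve $35,000) = $41,000; the reserve does not bind.

Calder pays $41,000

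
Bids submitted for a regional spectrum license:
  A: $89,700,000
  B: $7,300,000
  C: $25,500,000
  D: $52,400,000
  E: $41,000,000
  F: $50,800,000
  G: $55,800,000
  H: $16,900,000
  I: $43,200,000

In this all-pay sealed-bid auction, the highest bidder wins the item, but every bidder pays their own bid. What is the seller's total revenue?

Bids ranked: 89,700,000 (A) > 55,800,000 (G) > 52,400,000 (D) > 50,800,000 (F) > 43,200,000 (I) > 41,000,000 (E) > …
A wins with the top bid; all bids are sunk regardless.
Every bidder forfeits their bid regardless of winning.
Revenue = 89,700,000 + 7,300,000 + 25,500,000 + 52,400,000 + 41,000,000 + 50,800,000 + 55,800,000 + 16,900,000 + 43,200,000 = $382,600,000.

Total revenue: $382,600,000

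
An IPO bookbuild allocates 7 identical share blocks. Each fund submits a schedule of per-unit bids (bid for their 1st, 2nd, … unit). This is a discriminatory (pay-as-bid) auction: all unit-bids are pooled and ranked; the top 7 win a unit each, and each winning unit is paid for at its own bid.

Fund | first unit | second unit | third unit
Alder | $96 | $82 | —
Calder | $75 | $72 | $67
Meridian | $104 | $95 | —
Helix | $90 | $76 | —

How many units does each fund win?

Alder 2, Calder 1, Helix 2, Meridian 2

Pooled unit-bids ranked (top 7): 104 (Meridian-1), 96 (Alder-1), 95 (Meridian-2), 90 (Helix-1), 82 (Alder-2), 76 (Helix-2), 75 (Calder-1)
Next rejected bid: $72 (not a price — pay-as-bid).
Allocation: Alder 2, Calder 1, Helix 2, Meridian 2.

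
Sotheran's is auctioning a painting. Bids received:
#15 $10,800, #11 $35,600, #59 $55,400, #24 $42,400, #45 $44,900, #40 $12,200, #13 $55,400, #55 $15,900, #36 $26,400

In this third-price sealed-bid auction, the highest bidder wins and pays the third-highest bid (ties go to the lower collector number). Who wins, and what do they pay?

Rule: the highest bidder wins and pays the third-highest bid.
Sorting bids: 55,400 (#13) > 55,400 (#59) > 44,900 (#45) > 42,400 (#24) > 35,600 (#11) > 26,400 (#36) > …
#13 and #59 tie at $55,400; tie-break gives it to #13.
#13 is highest; pays the third-highest bid, $44,900.

#13 pays $44,900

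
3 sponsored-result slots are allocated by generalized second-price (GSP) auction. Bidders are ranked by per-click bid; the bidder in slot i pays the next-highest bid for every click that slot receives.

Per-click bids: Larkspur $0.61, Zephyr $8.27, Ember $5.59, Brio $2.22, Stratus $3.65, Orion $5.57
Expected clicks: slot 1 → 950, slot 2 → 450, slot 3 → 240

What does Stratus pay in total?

Stratus pays $0.00

Per-click bids in order: $8.27 (Zephyr) > $5.59 (Ember) > $5.57 (Orion) > $3.65 (Stratus) > …
Stratus ranks below slot 3 → no slot, pays nothing.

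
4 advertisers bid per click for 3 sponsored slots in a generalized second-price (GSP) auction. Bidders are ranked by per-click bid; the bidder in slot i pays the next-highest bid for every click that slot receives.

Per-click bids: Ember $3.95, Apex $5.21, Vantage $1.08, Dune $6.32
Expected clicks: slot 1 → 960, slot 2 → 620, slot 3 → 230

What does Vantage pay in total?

Ranked by bid: $6.32 (Dune) > $5.21 (Apex) > $3.95 (Ember) > $1.08 (Vantage)
Vantage ranks below slot 3 → no slot, pays nothing.

Vantage pays $0.00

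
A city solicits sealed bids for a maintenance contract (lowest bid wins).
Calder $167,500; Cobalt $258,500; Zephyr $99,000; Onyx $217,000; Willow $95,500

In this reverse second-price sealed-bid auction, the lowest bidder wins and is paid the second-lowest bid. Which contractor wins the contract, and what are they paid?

Willow is paid $99,000

Reverse second-price sealed-bid auction: the lowest bidder wins and is paid the second-lowest bid.
Sorting bids: 95,500 (Willow) < 99,000 (Zephyr) < 167,500 (Calder) < 217,000 (Onyx) < 258,500 (Cobalt)
Willow is lowest; is paid the second-lowest bid, $99,000.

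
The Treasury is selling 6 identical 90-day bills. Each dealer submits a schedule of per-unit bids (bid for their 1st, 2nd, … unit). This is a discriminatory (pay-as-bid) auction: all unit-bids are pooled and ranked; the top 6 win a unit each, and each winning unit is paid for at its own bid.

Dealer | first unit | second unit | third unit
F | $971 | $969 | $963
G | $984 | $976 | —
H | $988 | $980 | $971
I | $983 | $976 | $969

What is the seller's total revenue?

All unit-bids, highest first — top 6: 988 (H-1), 984 (G-1), 983 (I-1), 980 (H-2), 976 (G-2), 976 (I-2)
Next rejected bid: $971 (not a price — pay-as-bid).
Each winning unit pays its own bid.
Revenue = 988 + 984 + 983 + 980 + 976 + 976 = $5,887.

Total revenue: $5,887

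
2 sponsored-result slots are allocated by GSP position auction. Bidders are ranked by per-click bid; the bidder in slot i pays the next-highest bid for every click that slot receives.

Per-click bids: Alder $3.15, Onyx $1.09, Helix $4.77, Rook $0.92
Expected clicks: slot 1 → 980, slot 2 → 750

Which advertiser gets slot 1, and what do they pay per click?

Helix; $3.15 per click

Sorting advertisers: $4.77 (Helix) > $3.15 (Alder) > $1.09 (Onyx) > …
Slot 1 goes to the first-ranked bidder, Helix, who pays the next bid down: $3.15/click.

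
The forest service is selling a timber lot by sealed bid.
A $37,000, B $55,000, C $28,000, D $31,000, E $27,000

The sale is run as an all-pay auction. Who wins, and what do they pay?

Bids ranked: 55,000 (B) > 37,000 (A) > 31,000 (D) > 28,000 (C) > 27,000 (E)
B wins with the top bid; all bids are sunk regardless.

B pays $55,000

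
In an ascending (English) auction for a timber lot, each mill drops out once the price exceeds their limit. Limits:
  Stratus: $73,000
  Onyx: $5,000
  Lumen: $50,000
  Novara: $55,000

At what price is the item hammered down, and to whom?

Stratus wins at $55,000

Sorting limits: 73,000 (Stratus) > 55,000 (Novara) > 50,000 (Lumen) > 5,000 (Onyx)
Novara is the last rival to drop out, at $55,000; Stratus remains and wins at that price.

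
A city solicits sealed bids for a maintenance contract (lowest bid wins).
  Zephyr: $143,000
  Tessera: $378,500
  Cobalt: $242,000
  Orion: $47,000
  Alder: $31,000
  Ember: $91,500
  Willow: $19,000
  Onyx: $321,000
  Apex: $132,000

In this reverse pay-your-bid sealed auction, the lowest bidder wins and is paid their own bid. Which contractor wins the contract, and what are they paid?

Reverse pay-your-bid sealed auction: the lowest bidder wins and is paid their own bid.
Bids in order: 19,000 (Willow) < 31,000 (Alder) < 47,000 (Orion) < 91,500 (Ember) < 132,000 (Apex) < 143,000 (Zephyr) < …
Willow has the lowest bid and is paid exactly that: $19,000.

Willow is paid $19,000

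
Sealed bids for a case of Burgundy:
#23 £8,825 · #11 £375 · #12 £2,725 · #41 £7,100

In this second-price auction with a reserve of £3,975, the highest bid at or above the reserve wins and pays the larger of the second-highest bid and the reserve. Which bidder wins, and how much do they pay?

Rule: the highest bid at or above the reserve wins and pays the larger of the second-highest bid and the reserve.
Sorting bids: 8,825 (#23) > 7,100 (#41) > 2,725 (#12) > 375 (#11)
#23 has the top bid at or above the reserve (£8,825).
Second-highest bid £7,100 exceeds the reserve £3,975 → payment £7,100.

#23 pays £7,100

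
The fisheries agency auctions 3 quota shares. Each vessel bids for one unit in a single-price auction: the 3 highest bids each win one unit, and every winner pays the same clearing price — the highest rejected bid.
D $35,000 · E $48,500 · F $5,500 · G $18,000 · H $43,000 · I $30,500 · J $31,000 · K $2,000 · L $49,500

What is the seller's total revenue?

Total revenue: $105,000

Ordering the bids: 49,500 (L), 48,500 (E), 43,000 (H), 35,000 (D), 31,000 (J), …
Top 3: L, E, H.
First losing bid is D's $35,000, which sets the uniform price.
Total revenue = 3 × $35,000 = $105,000.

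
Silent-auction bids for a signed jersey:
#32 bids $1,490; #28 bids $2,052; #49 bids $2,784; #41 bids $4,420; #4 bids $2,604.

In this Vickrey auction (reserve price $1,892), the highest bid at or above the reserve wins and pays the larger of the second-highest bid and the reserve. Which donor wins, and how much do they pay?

Vickrey auction (reserve price $1,892): the highest bid at or above the reserve wins and pays the larger of the second-highest bid and the reserve.
Sorting bids: 4,420 (#41) > 2,784 (#49) > 2,604 (#4) > 2,052 (#28) > 1,490 (#32)
Highest eligible bid: #41 at $4,420.
Second-highest bid $2,784 exceeds the reserve $1,892 → payment $2,784.

#41 pays $2,784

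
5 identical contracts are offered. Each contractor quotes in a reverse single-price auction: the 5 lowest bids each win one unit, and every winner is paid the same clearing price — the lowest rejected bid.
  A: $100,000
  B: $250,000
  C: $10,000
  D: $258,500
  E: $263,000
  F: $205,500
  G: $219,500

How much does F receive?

Sorting: 10,000 (C), 100,000 (A), 205,500 (F), 219,500 (G), 250,000 (B), 258,500 (D), 263,000 (E)
The 5 lowest are C, A, F, G, B.
First losing bid is D's $258,500, which sets the uniform price.
F wins → is paid $258,500.

F is paid $258,500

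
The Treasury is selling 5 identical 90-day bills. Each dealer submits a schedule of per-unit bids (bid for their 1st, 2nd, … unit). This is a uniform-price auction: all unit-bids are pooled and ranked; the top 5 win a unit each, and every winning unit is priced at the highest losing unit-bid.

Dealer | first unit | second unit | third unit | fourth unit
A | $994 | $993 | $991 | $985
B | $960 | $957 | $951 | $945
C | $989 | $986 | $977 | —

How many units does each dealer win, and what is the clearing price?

Pooled unit-bids ranked (top 5): 994 (A-1), 993 (A-2), 991 (A-3), 989 (C-1), 986 (C-2)
Highest rejected unit-bid = $985.
Allocation: A 3, C 2.

A 3, C 2; clearing price $985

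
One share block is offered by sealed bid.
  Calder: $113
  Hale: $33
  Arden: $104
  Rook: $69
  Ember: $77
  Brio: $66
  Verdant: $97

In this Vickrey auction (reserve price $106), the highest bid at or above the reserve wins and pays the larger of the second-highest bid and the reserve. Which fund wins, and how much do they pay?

Rule: the highest bid at or above the reserve wins and pays the larger of the second-highest bid and the reserve.
Sorting bids: 113 (Calder) > 104 (Arden) > 97 (Verdant) > 77 (Ember) > 69 (Rook) > 66 (Brio) > …
Highest eligible bid: Calder at $113.
Second-highest bid $104 is below the reserve $106, so the reserve binds → payment $106.

Calder pays $106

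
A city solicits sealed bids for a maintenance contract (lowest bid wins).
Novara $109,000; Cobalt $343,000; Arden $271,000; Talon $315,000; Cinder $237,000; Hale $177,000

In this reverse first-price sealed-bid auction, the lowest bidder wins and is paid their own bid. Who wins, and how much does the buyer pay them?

Novara is paid $109,000

Reverse first-price sealed-bid auction: the lowest bidder wins and is paid their own bid.
Bids ranked: 109,000 (Novara) < 177,000 (Hale) < 237,000 (Cinder) < 271,000 (Arden) < 315,000 (Talon) < 343,000 (Cobalt)
Novara is lowest → is paid own bid, $109,000.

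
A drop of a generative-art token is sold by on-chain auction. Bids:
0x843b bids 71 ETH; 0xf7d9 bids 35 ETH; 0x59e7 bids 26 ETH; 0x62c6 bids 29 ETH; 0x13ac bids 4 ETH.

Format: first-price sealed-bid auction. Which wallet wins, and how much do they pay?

Sorting bids: 71 (0x843b) > 35 (0xf7d9) > 29 (0x62c6) > 26 (0x59e7) > 4 (0x13ac)
0x843b has the highest bid and pays exactly that: 71 ETH.

0x843b pays 71 ETH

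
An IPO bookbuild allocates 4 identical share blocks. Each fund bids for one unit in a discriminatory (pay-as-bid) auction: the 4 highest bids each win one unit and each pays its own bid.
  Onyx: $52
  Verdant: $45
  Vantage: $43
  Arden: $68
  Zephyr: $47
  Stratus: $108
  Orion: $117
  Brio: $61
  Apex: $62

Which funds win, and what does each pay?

Bids ranked high→low: 117 (Orion), 108 (Stratus), 68 (Arden), 62 (Apex), 61 (Brio), 52 (Onyx), …
The 4 highest are Orion, Stratus, Arden, Apex.
Each winner pays its own bid: Orion $117, Stratus $108, Arden $68, Apex $62.

Orion $117, Stratus $108, Arden $68, Apex $62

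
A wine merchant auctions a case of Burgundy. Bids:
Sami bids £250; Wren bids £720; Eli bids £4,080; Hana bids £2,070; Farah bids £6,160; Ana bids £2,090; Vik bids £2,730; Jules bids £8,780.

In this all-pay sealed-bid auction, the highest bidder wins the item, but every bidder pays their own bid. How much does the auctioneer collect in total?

Total revenue: £26,880

Bids ranked: 8,780 (Jules) > 6,160 (Farah) > 4,080 (Eli) > 2,730 (Vik) > 2,090 (Ana) > 2,070 (Hana) > …
Every bidder forfeits their bid regardless of winning.
Revenue = 250 + 720 + 4,080 + 2,070 + 6,160 + 2,090 + 2,730 + 8,780 = £26,880.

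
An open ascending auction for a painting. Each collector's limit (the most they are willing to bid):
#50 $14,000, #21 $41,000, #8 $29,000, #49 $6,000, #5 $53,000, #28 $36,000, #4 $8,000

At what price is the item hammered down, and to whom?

#5 wins at $41,000

Sorting limits: 53,000 (#5) > 41,000 (#21) > 36,000 (#28) > 29,000 (#8) > 14,000 (#50) > 8,000 (#4) > …
#21 is the last rival to drop out, at $41,000; #5 remains and wins at that price.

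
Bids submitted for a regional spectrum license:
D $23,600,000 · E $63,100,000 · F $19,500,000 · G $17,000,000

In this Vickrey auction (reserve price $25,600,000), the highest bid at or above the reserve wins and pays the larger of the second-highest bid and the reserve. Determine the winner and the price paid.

E pays $25,600,000

Sorting bids: 63,100,000 (E) > 23,600,000 (D) > 19,500,000 (F) > 17,000,000 (G)
E has the top bid at or above the reserve ($63,100,000).
Second-highest bid $23,600,000 is below the reserve $25,600,000, so the reserve binds → payment $25,600,000.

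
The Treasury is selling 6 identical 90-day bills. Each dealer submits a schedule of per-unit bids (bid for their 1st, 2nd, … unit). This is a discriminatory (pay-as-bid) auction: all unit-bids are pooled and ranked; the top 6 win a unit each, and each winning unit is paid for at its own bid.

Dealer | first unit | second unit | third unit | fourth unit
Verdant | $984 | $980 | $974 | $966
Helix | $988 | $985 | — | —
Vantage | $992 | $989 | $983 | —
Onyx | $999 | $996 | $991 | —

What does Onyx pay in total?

Onyx pays $2,986

All unit-bids, highest first — top 6: 999 (Onyx-1), 996 (Onyx-2), 992 (Vantage-1), 991 (Onyx-3), 989 (Vantage-2), 988 (Helix-1)
Next rejected bid: $985 (not a price — pay-as-bid).
Onyx's winning unit-bids: 999 + 996 + 991 = $2,986.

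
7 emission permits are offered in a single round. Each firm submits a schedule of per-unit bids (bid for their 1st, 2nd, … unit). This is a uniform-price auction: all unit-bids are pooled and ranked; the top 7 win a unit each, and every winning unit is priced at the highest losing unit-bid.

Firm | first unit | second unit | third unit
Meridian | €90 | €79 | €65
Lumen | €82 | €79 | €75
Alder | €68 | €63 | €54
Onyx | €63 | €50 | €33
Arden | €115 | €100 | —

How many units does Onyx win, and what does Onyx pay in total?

Merging the schedules and taking the best 7: 115 (Arden-1), 100 (Arden-2), 90 (Meridian-1), 82 (Lumen-1), 79 (Meridian-2), 79 (Lumen-2), 75 (Lumen-3)
Highest rejected unit-bid = €68.
Onyx wins 0 unit(s) at €68 each.

Onyx: 0 units, pays €0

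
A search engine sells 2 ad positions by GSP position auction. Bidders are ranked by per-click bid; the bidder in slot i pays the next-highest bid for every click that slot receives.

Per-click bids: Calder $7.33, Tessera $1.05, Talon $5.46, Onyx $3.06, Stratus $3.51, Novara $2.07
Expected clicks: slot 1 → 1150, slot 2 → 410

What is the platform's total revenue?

Total revenue: $7718.10

Per-click bids in order: $7.33 (Calder) > $5.46 (Talon) > $3.51 (Stratus) > …
Slot 1: Calder pays $5.46 × 1150 = $6279.00
Slot 2: Talon pays $3.51 × 410 = $1439.10
Total = $7718.10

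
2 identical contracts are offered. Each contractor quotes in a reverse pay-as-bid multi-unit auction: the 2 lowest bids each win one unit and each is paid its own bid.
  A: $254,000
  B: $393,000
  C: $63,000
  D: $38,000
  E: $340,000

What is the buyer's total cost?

Bids ranked low→high: 38,000 (D), 63,000 (C), 254,000 (A), 340,000 (E), …
Lowest 2: D, C.
Total cost = 38,000 + 63,000 = $101,000.

Total cost: $101,000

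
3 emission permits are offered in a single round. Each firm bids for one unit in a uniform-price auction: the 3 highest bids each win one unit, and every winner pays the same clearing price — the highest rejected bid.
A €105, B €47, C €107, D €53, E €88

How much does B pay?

B pays €0

Sorting: 107 (C), 105 (A), 88 (E), 53 (D), 47 (B)
Top 3: C, A, E.
Highest unsuccessful bid: €53 → clearing price.
B does not win → pays €0.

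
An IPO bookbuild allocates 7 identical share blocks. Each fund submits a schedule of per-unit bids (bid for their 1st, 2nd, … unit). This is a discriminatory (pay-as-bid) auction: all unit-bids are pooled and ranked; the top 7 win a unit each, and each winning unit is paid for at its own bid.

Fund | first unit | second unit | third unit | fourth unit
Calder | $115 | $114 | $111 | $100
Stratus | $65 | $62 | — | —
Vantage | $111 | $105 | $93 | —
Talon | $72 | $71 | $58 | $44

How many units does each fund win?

All unit-bids, highest first — top 7: 115 (Calder-1), 114 (Calder-2), 111 (Calder-3), 111 (Vantage-1), 105 (Vantage-2), 100 (Calder-4), 93 (Vantage-3)
Next rejected bid: $72 (not a price — pay-as-bid).
Allocation: Calder 4, Vantage 3.

Calder 4, Vantage 3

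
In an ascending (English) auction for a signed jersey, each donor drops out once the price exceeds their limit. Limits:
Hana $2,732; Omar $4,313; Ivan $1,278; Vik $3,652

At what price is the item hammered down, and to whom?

Omar wins at $3,652

Sorting limits: 4,313 (Omar) > 3,652 (Vik) > 2,732 (Hana) > 1,278 (Ivan)
Bidding ends when Vik exits at $3,652; Omar takes it.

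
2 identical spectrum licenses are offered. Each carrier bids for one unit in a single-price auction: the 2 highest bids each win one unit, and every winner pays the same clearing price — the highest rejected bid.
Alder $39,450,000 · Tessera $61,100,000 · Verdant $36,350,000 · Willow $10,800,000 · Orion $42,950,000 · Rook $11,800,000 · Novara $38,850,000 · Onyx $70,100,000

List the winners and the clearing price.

Onyx, Tessera; each pays $42,950,000

Ordering the bids: 70,100,000 (Onyx), 61,100,000 (Tessera), 42,950,000 (Orion), 39,450,000 (Alder), …
The 2 highest are Onyx, Tessera.
First losing bid is Orion's $42,950,000, which sets the uniform price.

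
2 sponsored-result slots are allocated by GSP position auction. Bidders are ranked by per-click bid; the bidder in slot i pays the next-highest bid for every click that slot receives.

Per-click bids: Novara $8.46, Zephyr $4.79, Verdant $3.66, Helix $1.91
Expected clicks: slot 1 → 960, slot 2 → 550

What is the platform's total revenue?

Total revenue: $6611.40

Sorting advertisers: $8.46 (Novara) > $4.79 (Zephyr) > $3.66 (Verdant) > …
Slot 1: Novara pays $4.79 × 960 = $4598.40
Slot 2: Zephyr pays $3.66 × 550 = $2013.00
Total = $6611.40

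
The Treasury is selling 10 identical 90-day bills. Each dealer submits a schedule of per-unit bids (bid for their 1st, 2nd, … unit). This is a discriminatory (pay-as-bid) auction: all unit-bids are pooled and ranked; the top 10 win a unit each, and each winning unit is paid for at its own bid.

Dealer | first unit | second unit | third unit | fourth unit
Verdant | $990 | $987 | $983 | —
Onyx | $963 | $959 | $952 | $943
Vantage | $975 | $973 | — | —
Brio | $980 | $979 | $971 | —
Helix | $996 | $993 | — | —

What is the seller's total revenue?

Total revenue: $9,827

All unit-bids, highest first — top 10: 996 (Helix-1), 993 (Helix-2), 990 (Verdant-1), 987 (Verdant-2), 983 (Verdant-3), 980 (Brio-1), 979 (Brio-2), 975 (Vantage-1), 973 (Vantage-2), 971 (Brio-3)
Next rejected bid: $963 (not a price — pay-as-bid).
Each winning unit pays its own bid.
Revenue = 996 + 993 + 990 + 987 + 983 + 980 + 979 + 975 + 973 + 971 = $9,827.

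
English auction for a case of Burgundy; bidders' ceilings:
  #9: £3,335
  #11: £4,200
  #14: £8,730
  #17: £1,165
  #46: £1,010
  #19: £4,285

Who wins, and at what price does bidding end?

#14 wins at £4,285

Rule: the price rises until one bidder remains; the winner pays the price at which the last rival dropped out.
Sorting limits: 8,730 (#14) > 4,285 (#19) > 4,200 (#11) > 3,335 (#9) > 1,165 (#17) > 1,010 (#46)
Bidding ends when #19 exits at £4,285; #14 takes it.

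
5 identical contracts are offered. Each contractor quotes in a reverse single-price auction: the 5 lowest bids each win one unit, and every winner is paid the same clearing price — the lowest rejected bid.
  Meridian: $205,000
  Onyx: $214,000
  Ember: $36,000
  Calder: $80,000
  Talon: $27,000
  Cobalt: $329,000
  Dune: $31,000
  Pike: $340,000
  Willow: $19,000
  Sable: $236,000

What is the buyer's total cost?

Bids ranked low→high: 19,000 (Willow), 27,000 (Talon), 31,000 (Dune), 36,000 (Ember), 80,000 (Calder), 205,000 (Meridian), 214,000 (Onyx), …
The 5 lowest are Willow, Talon, Dune, Ember, Calder.
First losing bid is Meridian's $205,000, which sets the uniform price.
Total cost = 5 × $205,000 = $1,025,000.

Total cost: $1,025,000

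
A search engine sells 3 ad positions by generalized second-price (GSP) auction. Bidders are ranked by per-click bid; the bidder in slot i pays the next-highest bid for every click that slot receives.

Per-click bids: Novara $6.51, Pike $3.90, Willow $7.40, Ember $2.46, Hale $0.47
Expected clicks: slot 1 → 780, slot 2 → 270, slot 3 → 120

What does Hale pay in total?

Hale pays $0.00

Sorting advertisers: $7.40 (Willow) > $6.51 (Novara) > $3.90 (Pike) > $2.46 (Ember) > …
Hale ranks below slot 3 → no slot, pays nothing.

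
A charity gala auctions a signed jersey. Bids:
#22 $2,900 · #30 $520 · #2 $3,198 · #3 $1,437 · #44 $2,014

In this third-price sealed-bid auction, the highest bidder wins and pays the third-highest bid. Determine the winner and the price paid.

#2 pays $2,014

Sorting bids: 3,198 (#2) > 2,900 (#22) > 2,014 (#44) > 1,437 (#3) > 520 (#30)
#2 wins; payment is bid #3 in the ranking = $2,014.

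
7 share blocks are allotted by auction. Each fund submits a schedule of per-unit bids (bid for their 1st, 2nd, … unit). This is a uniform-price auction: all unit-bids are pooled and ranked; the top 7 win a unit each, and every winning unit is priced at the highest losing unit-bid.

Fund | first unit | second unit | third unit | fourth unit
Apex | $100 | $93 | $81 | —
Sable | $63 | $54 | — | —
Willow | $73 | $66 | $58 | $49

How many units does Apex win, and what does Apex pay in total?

Apex: 3 units, pays $162

All unit-bids, highest first — top 7: 100 (Apex-1), 93 (Apex-2), 81 (Apex-3), 73 (Willow-1), 66 (Willow-2), 63 (Sable-1), 58 (Willow-3)
First bid not allocated: $54.
Apex wins 3 unit(s) at $54 each.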